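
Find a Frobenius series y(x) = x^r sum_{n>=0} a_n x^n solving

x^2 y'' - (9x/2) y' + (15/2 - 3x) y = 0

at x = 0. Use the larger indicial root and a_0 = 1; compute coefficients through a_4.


Write in Frobenius form y'' + (p(x)/x) y' + (q(x)/x^2) y = 0:
  p(x) = -9/2,  q(x) = 15/2 - 3x.
Indicial equation: r(r-1) + (-9/2) r + (15/2) = 0 -> roots r_1 = 3, r_2 = 5/2.
Take r = r_1 = 3. Let y(x) = x^r sum_{n>=0} a_n x^n with a_0 = 1.
Substitute y = x^r sum a_n x^n and match x^{r+n}. The recurrence is
  D(n) a_n - 3 a_{n-1} = 0,  where D(n) = (r+n)(r+n-1) + (-9/2)(r+n) + (15/2).
  a_n = 3 / D(n) * a_{n-1}.
Since the indicial polynomial factors as (r - r_1)(r - r_2), D(n) = (r_1 + n - r_1)(r_1 + n - r_2) = n(n + 1/2).
Evaluating step by step (a_0 = 1):
  n = 1: D(1) = 1(1 + 1/2) = 3/2; numerator = 3(1) = 3; a_1 = (3)/(3/2) = 2
  n = 2: D(2) = 2(2 + 1/2) = 5; numerator = 3(2) = 6; a_2 = (6)/(5) = 6/5
  n = 3: D(3) = 3(3 + 1/2) = 21/2; numerator = 3(6/5) = 18/5; a_3 = (18/5)/(21/2) = 12/35
  n = 4: D(4) = 4(4 + 1/2) = 18; numerator = 3(12/35) = 36/35; a_4 = (36/35)/(18) = 2/35

r = 3; a_0 = 1; a_1 = 2; a_2 = 6/5; a_3 = 12/35; a_4 = 2/35


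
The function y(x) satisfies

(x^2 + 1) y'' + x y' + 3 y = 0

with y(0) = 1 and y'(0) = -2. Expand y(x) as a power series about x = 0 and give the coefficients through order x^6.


Ansatz: y(x) = sum_{n>=0} a_n x^n, so y'(x) = sum_{n>=1} n a_n x^(n-1) and y''(x) = sum_{n>=2} n(n-1) a_n x^(n-2).
Substitute into P(x) y'' + Q(x) y' + R(x) y = 0 with P(x) = x^2 + 1, Q(x) = x, R(x) = 3, and match powers of x.
Initial conditions: a_0 = 1, a_1 = -2.
Setting the coefficient of each power of x to zero and solving order by order (substituting the coefficients already found):
  x^0: 2 a_2 + 3 a_0 = 0  ->  2 a_2 = -3 a_0 = -3  ->  a_2 = -3/2
  x^1: 6 a_3 + 4 a_1 = 0  ->  6 a_3 = -4 a_1 = 8  ->  a_3 = 4/3
  x^2: 12 a_4 + 7 a_2 = 0  ->  12 a_4 = -7 a_2 = 21/2  ->  a_4 = 7/8
  x^3: 20 a_5 + 12 a_3 = 0  ->  20 a_5 = -12 a_3 = -16  ->  a_5 = -4/5
  x^4: 30 a_6 + 19 a_4 = 0  ->  30 a_6 = -19 a_4 = -133/8  ->  a_6 = -133/240
Truncated series: y(x) = 1 - 2 x - (3/2) x^2 + (4/3) x^3 + (7/8) x^4 - (4/5) x^5 - (133/240) x^6 + O(x^7).

a_0 = 1; a_1 = -2; a_2 = -3/2; a_3 = 4/3; a_4 = 7/8; a_5 = -4/5; a_6 = -133/240


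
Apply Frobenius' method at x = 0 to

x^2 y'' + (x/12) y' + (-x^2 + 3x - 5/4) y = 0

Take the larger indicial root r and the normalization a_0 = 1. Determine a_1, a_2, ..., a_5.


Write in Frobenius form y'' + (p(x)/x) y' + (q(x)/x^2) y = 0:
  p(x) = 1/12,  q(x) = -x^2 + 3x - 5/4.
Indicial equation: r(r-1) + (1/12) r + (-5/4) = 0 -> roots r_1 = 5/3, r_2 = -3/4.
Take r = r_1 = 5/3. Let y(x) = x^r sum_{n>=0} a_n x^n with a_0 = 1.
Substitute y = x^r sum a_n x^n and match x^{r+n}. The recurrence is
  D(n) a_n + 3 a_{n-1} - 1 a_{n-2} = 0,  where D(n) = (r+n)(r+n-1) + (1/12)(r+n) + (-5/4).
  a_n = [-3 a_{n-1} + 1 a_{n-2}] / D(n).
Since the indicial polynomial factors as (r - r_1)(r - r_2), D(n) = (r_1 + n - r_1)(r_1 + n - r_2) = n(n + 29/12).
Evaluating step by step (a_0 = 1):
  n = 1: D(1) = 1(1 + 29/12) = 41/12; numerator = -3(1) = -3; a_1 = (-3)/(41/12) = -36/41
  n = 2: D(2) = 2(2 + 29/12) = 53/6; numerator = -3(-36/41) + 1(1) = 149/41; a_2 = (149/41)/(53/6) = 894/2173
  n = 3: D(3) = 3(3 + 29/12) = 65/4; numerator = -3(894/2173) + 1(-36/41) = -4590/2173; a_3 = (-4590/2173)/(65/4) = -3672/28249
  n = 4: D(4) = 4(4 + 29/12) = 77/3; numerator = -3(-3672/28249) + 1(894/2173) = 22638/28249; a_4 = (22638/28249)/(77/3) = 882/28249
  n = 5: D(5) = 5(5 + 29/12) = 445/12; numerator = -3(882/28249) + 1(-3672/28249) = -486/2173; a_5 = (-486/2173)/(445/12) = -5832/966985

r = 5/3; a_0 = 1; a_1 = -36/41; a_2 = 894/2173; a_3 = -3672/28249; a_4 = 882/28249; a_5 = -5832/966985


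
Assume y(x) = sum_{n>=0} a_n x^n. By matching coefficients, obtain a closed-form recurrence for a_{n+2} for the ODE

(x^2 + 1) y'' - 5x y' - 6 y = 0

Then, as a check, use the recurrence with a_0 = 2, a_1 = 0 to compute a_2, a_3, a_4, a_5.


Substitute y = sum_n a_n x^n.
(1 + 1 x^2) y'' contributes (n+2)(n+1) a_{n+2} + n(n-1) a_n at x^n.
-5 x y'(x) contributes -5 n a_n at x^n.
-6 y(x) contributes -6 a_n at x^n.
Matching x^n: (n+2)(n+1) a_{n+2} + (n(n-1) - 5 n - 6) a_n = 0.
Thus a_{n+2} = (-n(n-1) + 5 n + 6) / ((n+1)(n+2)) * a_n.

Check with a_0 = 2, a_1 = 0 (apply the recurrence for n = 0, 1, 2, 3): a_0 = 2, a_1 = 0, a_2 = 6, a_3 = 0, a_4 = 7, a_5 = 0.

a_(n+2) = (-n(n-1) + 5 n + 6) / ((n+1)(n+2)) * a_n; check: a_0 = 2, a_1 = 0, a_2 = 6, a_3 = 0, a_4 = 7, a_5 = 0


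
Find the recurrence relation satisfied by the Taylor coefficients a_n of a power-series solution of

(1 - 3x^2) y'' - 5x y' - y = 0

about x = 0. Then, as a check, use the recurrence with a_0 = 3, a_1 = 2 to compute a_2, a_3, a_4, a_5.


Substitute y = sum_n a_n x^n.
(1 - 3 x^2) y'' contributes (n+2)(n+1) a_{n+2} - 3 n(n-1) a_n at x^n.
-5 x y'(x) contributes -5 n a_n at x^n.
-y(x) contributes -1 a_n at x^n.
Matching x^n: (n+2)(n+1) a_{n+2} + (-3 n(n-1) - 5 n - 1) a_n = 0.
Thus a_{n+2} = (3 n(n-1) + 5 n + 1) / ((n+1)(n+2)) * a_n.

Check with a_0 = 3, a_1 = 2 (apply the recurrence for n = 0, 1, 2, 3): a_0 = 3, a_1 = 2, a_2 = 3/2, a_3 = 2, a_4 = 17/8, a_5 = 17/5.

a_(n+2) = (3 n(n-1) + 5 n + 1) / ((n+1)(n+2)) * a_n; check: a_0 = 3, a_1 = 2, a_2 = 3/2, a_3 = 2, a_4 = 17/8, a_5 = 17/5


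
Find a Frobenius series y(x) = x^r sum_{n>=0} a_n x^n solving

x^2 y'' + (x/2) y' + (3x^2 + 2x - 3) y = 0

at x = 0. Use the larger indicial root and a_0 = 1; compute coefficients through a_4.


Write in Frobenius form y'' + (p(x)/x) y' + (q(x)/x^2) y = 0:
  p(x) = 1/2,  q(x) = 3x^2 + 2x - 3.
Indicial equation: r(r-1) + (1/2) r + (-3) = 0 -> roots r_1 = 2, r_2 = -3/2.
Take r = r_1 = 2. Let y(x) = x^r sum_{n>=0} a_n x^n with a_0 = 1.
Substitute y = x^r sum a_n x^n and match x^{r+n}. The recurrence is
  D(n) a_n + 2 a_{n-1} + 3 a_{n-2} = 0,  where D(n) = (r+n)(r+n-1) + (1/2)(r+n) + (-3).
  a_n = [-2 a_{n-1} - 3 a_{n-2}] / D(n).
Since the indicial polynomial factors as (r - r_1)(r - r_2), D(n) = (r_1 + n - r_1)(r_1 + n - r_2) = n(n + 7/2).
Evaluating step by step (a_0 = 1):
  n = 1: D(1) = 1(1 + 7/2) = 9/2; numerator = -2(1) = -2; a_1 = (-2)/(9/2) = -4/9
  n = 2: D(2) = 2(2 + 7/2) = 11; numerator = -2(-4/9) - 3(1) = -19/9; a_2 = (-19/9)/(11) = -19/99
  n = 3: D(3) = 3(3 + 7/2) = 39/2; numerator = -2(-19/99) - 3(-4/9) = 170/99; a_3 = (170/99)/(39/2) = 340/3861
  n = 4: D(4) = 4(4 + 7/2) = 30; numerator = -2(340/3861) - 3(-19/99) = 1543/3861; a_4 = (1543/3861)/(30) = 1543/115830

r = 2; a_0 = 1; a_1 = -4/9; a_2 = -19/99; a_3 = 340/3861; a_4 = 1543/115830


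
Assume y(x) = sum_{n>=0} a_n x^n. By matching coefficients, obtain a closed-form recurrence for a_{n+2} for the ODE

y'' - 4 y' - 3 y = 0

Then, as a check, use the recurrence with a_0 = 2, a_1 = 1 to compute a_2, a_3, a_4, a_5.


Substitute y = sum_n a_n x^n.
y''(x) has coefficient (n+2)(n+1) a_{n+2} at x^n;
-4 y'(x) has coefficient -4 (n+1) a_{n+1} at x^n;
-3 y(x) has coefficient -3 a_n at x^n.
Matching x^n: (n+2)(n+1) a_{n+2} - 4 (n+1) a_{n+1} - 3 a_n = 0.
Thus a_{n+2} = [4 (n+1) a_{n+1} + 3 a_n] / ((n+1)(n+2)).

Check with a_0 = 2, a_1 = 1 (apply the recurrence for n = 0, 1, 2, 3): a_0 = 2, a_1 = 1, a_2 = 5, a_3 = 43/6, a_4 = 101/12, a_5 = 937/120.

a_(n+2) = [4 (n+1) a_(n+1) + 3 a_n] / ((n+1)(n+2)); check: a_0 = 2, a_1 = 1, a_2 = 5, a_3 = 43/6, a_4 = 101/12, a_5 = 937/120


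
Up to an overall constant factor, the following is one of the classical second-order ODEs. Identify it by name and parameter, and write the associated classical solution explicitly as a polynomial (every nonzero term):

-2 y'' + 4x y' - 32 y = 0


All three coefficients share the factor -2; dividing through by -2 gives  y'' - 2x y' + 16 y = 0.
This matches the Hermite equation y'' - 2x y' + 2n y = 0 with 2n = 16, so n = 8; the polynomial solution is H_8(x).
With y = sum_k a_k x^k, matching x^k gives (k+2)(k+1) a_{k+2} = 2(k - n) a_k = 2(k - 8) a_k. The right side vanishes at k = 8, so the series with the parity of 8 terminates at degree 8.
Standard normalization: leading coefficient of H_n is 2^n, so a_8 = 2^8 = 256. Work downward with a_k = (k+1)(k+2) a_{k+2} / (2(k - n)):
  a_6 = (7)(8)(256) / (2(6 - 8)) = 14336/(-4) = -3584
  a_4 = (5)(6)(-3584) / (2(4 - 8)) = -107520/(-8) = 13440
  a_2 = (3)(4)(13440) / (2(2 - 8)) = 161280/(-12) = -13440
  a_0 = (1)(2)(-13440) / (2(0 - 8)) = -26880/(-16) = 1680
Hence H_8(x) = 256 x^8 - 3584 x^6 + 13440 x^4 - 13440 x^2 + 1680.

H_8(x); series = 256 x^8 - 3584 x^6 + 13440 x^4 - 13440 x^2 + 1680


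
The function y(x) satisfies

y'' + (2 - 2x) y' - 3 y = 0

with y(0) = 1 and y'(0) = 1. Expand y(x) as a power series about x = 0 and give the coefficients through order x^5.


Ansatz: y(x) = sum_{n>=0} a_n x^n, so y'(x) = sum_{n>=1} n a_n x^(n-1) and y''(x) = sum_{n>=2} n(n-1) a_n x^(n-2).
Substitute into P(x) y'' + Q(x) y' + R(x) y = 0 with P(x) = 1, Q(x) = 2 - 2x, R(x) = -3, and match powers of x.
Initial conditions: a_0 = 1, a_1 = 1.
Setting the coefficient of each power of x to zero and solving order by order (substituting the coefficients already found):
  x^0: 2 a_2 + 2 a_1 - 3 a_0 = 0  ->  2 a_2 = -2 a_1 + 3 a_0 = 1  ->  a_2 = 1/2
  x^1: 6 a_3 + 4 a_2 - 5 a_1 = 0  ->  6 a_3 = -4 a_2 + 5 a_1 = 3  ->  a_3 = 1/2
  x^2: 12 a_4 + 6 a_3 - 7 a_2 = 0  ->  12 a_4 = -6 a_3 + 7 a_2 = 1/2  ->  a_4 = 1/24
  x^3: 20 a_5 + 8 a_4 - 9 a_3 = 0  ->  20 a_5 = -8 a_4 + 9 a_3 = 25/6  ->  a_5 = 5/24
Truncated series: y(x) = 1 + x + (1/2) x^2 + (1/2) x^3 + (1/24) x^4 + (5/24) x^5 + O(x^6).

a_0 = 1; a_1 = 1; a_2 = 1/2; a_3 = 1/2; a_4 = 1/24; a_5 = 5/24


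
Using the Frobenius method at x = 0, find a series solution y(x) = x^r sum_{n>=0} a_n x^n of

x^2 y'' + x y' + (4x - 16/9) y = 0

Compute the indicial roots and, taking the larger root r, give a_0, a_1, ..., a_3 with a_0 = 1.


Write in Frobenius form y'' + (p(x)/x) y' + (q(x)/x^2) y = 0:
  p(x) = 1,  q(x) = 4x - 16/9.
Indicial equation: r(r-1) + (1) r + (-16/9) = 0 -> roots r_1 = 4/3, r_2 = -4/3.
Take r = r_1 = 4/3. Let y(x) = x^r sum_{n>=0} a_n x^n with a_0 = 1.
Substitute y = x^r sum a_n x^n and match x^{r+n}. The recurrence is
  D(n) a_n + 4 a_{n-1} = 0,  where D(n) = (r+n)(r+n-1) + (1)(r+n) + (-16/9).
  a_n = -4 / D(n) * a_{n-1}.
Since the indicial polynomial factors as (r - r_1)(r - r_2), D(n) = (r_1 + n - r_1)(r_1 + n - r_2) = n(n + 8/3).
Evaluating step by step (a_0 = 1):
  n = 1: D(1) = 1(1 + 8/3) = 11/3; numerator = -4(1) = -4; a_1 = (-4)/(11/3) = -12/11
  n = 2: D(2) = 2(2 + 8/3) = 28/3; numerator = -4(-12/11) = 48/11; a_2 = (48/11)/(28/3) = 36/77
  n = 3: D(3) = 3(3 + 8/3) = 17; numerator = -4(36/77) = -144/77; a_3 = (-144/77)/(17) = -144/1309

r = 4/3; a_0 = 1; a_1 = -12/11; a_2 = 36/77; a_3 = -144/1309


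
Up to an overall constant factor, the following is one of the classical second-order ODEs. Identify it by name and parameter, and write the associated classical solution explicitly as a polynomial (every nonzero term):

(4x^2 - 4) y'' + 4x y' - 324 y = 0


All three coefficients share the factor -4; dividing through by -4 gives  (1 - x^2) y'' - x y' + 81 y = 0.
This matches the Chebyshev equation (1 - x^2) y'' - x y' + n^2 y = 0 (note the -x y' term, not -2x y') with n^2 = 81, so n = 9; the polynomial solution is T_9(x).
With y = sum_k a_k x^k, matching x^k gives (k+2)(k+1) a_{k+2} = (k^2 - n^2) a_k = (k - 9)(k + 9) a_k. The right side vanishes at k = 9, so the series with the parity of 9 terminates at degree 9.
Standard normalization: leading coefficient of T_n is 2^(n-1), so a_9 = 2^8 = 256. Work downward with a_k = (k+1)(k+2) a_{k+2} / ((k - 9)(k + 9)):
  a_7 = (8)(9)(256) / ((7 - 9)(7 + 9)) = 18432/(-32) = -576
  a_5 = (6)(7)(-576) / ((5 - 9)(5 + 9)) = -24192/(-56) = 432
  a_3 = (4)(5)(432) / ((3 - 9)(3 + 9)) = 8640/(-72) = -120
  a_1 = (2)(3)(-120) / ((1 - 9)(1 + 9)) = -720/(-80) = 9
Hence T_9(x) = 256 x^9 - 576 x^7 + 432 x^5 - 120 x^3 + 9 x.

T_9(x); series = 256 x^9 - 576 x^7 + 432 x^5 - 120 x^3 + 9 x


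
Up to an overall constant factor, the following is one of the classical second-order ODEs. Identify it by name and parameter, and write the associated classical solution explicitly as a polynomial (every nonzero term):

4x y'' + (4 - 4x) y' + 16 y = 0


All three coefficients share the factor 4; dividing through by 4 gives  x y'' + (1 - x) y' + 4 y = 0.
This matches the Laguerre equation x y'' + (1 - x) y' + n y = 0 with n = 4; the polynomial solution is L_4(x).
With y = sum_k a_k x^k, matching x^k gives (k+1)k a_{k+1} + (k+1) a_{k+1} - k a_k + n a_k = 0, i.e. (k+1)^2 a_{k+1} = (k - n) a_k = (k - 4) a_k. The right side vanishes at k = 4, so the series terminates at degree 4.
Standard normalization L_n(0) = 1 gives a_0 = 1. Work upward with a_{k+1} = (k - 4) a_k / (k+1)^2:
  a_1 = (0 - 4)(1) / 1^2 = -4/1 = -4
  a_2 = (1 - 4)(-4) / 2^2 = 12/4 = 3
  a_3 = (2 - 4)(3) / 3^2 = -6/9 = -2/3
  a_4 = (3 - 4)(-2/3) / 4^2 = (2/3)/16 = 1/24
Hence L_4(x) = x^4/24 - 2 x^3/3 + 3 x^2 - 4 x + 1.

L_4(x); series = x^4/24 - 2 x^3/3 + 3 x^2 - 4 x + 1


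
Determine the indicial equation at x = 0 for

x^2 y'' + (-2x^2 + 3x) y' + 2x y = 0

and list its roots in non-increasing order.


Divide by x^2 to reach normal form y'' + P_1(x) y' + P_2(x) y = 0 with P_1(x) = -2 + 3/x and P_2(x) = 2/x.
x = 0 is a singular point because the y'-coefficient -2 + 3/x has a pole at x = 0 and the y-coefficient 2/x has a pole at x = 0.
It is a regular singular point because x P_1(x) = p(x) = 3 - 2x and x^2 P_2(x) = q(x) = 2x are polynomials, hence analytic at x = 0.
p(0) = 3,  q(0) = 0.
Indicial equation: r(r-1) + p(0) r + q(0) = 0, i.e. r^2 + (p(0) - 1) r + q(0) = 0, i.e. r^2 + 2 r = 0.
Discriminant: (2)^2 - 4(0) = 4, so r = (-2 ± 2)/2.
Solving: r_1 = 0, r_2 = -2.

indicial: r^2 + 2 r = 0; roots r_1 = 0, r_2 = -2


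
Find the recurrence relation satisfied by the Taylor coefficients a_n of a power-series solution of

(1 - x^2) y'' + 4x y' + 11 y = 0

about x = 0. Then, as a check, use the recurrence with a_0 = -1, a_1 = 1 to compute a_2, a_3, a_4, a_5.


Substitute y = sum_n a_n x^n.
(1 - 1 x^2) y'' contributes (n+2)(n+1) a_{n+2} - n(n-1) a_n at x^n.
4 x y'(x) contributes 4 n a_n at x^n.
11 y(x) contributes 11 a_n at x^n.
Matching x^n: (n+2)(n+1) a_{n+2} + (-n(n-1) + 4 n + 11) a_n = 0.
Thus a_{n+2} = (n(n-1) - 4 n - 11) / ((n+1)(n+2)) * a_n.

Check with a_0 = -1, a_1 = 1 (apply the recurrence for n = 0, 1, 2, 3): a_0 = -1, a_1 = 1, a_2 = 11/2, a_3 = -5/2, a_4 = -187/24, a_5 = 17/8.

a_(n+2) = (n(n-1) - 4 n - 11) / ((n+1)(n+2)) * a_n; check: a_0 = -1, a_1 = 1, a_2 = 11/2, a_3 = -5/2, a_4 = -187/24, a_5 = 17/8


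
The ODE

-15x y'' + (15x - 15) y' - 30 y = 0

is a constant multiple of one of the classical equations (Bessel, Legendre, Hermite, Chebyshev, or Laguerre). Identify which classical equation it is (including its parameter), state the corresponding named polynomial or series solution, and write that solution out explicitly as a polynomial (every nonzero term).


All three coefficients share the factor -15; dividing through by -15 gives  x y'' + (1 - x) y' + 2 y = 0.
This matches the Laguerre equation x y'' + (1 - x) y' + n y = 0 with n = 2; the polynomial solution is L_2(x).
With y = sum_k a_k x^k, matching x^k gives (k+1)k a_{k+1} + (k+1) a_{k+1} - k a_k + n a_k = 0, i.e. (k+1)^2 a_{k+1} = (k - n) a_k = (k - 2) a_k. The right side vanishes at k = 2, so the series terminates at degree 2.
Standard normalization L_n(0) = 1 gives a_0 = 1. Work upward with a_{k+1} = (k - 2) a_k / (k+1)^2:
  a_1 = (0 - 2)(1) / 1^2 = -2/1 = -2
  a_2 = (1 - 2)(-2) / 2^2 = 2/4 = 1/2
Hence L_2(x) = x^2/2 - 2 x + 1.

L_2(x); series = x^2/2 - 2 x + 1


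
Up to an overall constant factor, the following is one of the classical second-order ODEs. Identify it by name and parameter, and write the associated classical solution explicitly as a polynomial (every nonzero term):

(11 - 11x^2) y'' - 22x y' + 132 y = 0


All three coefficients share the factor 11; dividing through by 11 gives  (1 - x^2) y'' - 2x y' + 12 y = 0.
This matches the Legendre equation (1 - x^2) y'' - 2x y' + n(n+1) y = 0 (note the -2x y' term) with n(n+1) = 12, so n = 3; the polynomial solution is P_3(x).
With y = sum_k a_k x^k, matching x^k gives (k+2)(k+1) a_{k+2} = [k(k+1) - n(n+1)] a_k = (k - 3)(k + 4) a_k. The right side vanishes at k = 3, so the series with the parity of 3 terminates at degree 3.
Standard normalization (P_n(1) = 1): leading coefficient (2n)!/(2^n (n!)^2) = 720/(8*36) = 5/2, so a_3 = 5/2. Work downward with a_k = (k+1)(k+2) a_{k+2} / ((k - 3)(k + 4)):
  a_1 = (2)(3)(5/2) / ((1 - 3)(1 + 4)) = 15/(-10) = -3/2
Hence P_3(x) = 5 x^3/2 - 3 x/2.

P_3(x); series = 5 x^3/2 - 3 x/2


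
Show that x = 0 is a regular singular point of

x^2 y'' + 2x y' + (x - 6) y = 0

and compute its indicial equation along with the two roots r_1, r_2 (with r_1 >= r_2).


Divide by x^2 to reach normal form y'' + P_1(x) y' + P_2(x) y = 0 with P_1(x) = 2/x and P_2(x) = 1/x - 6/x^2.
x = 0 is a singular point because the y'-coefficient 2/x has a pole at x = 0 and the y-coefficient 1/x - 6/x^2 has a pole at x = 0.
It is a regular singular point because x P_1(x) = p(x) = 2 and x^2 P_2(x) = q(x) = x - 6 are polynomials, hence analytic at x = 0.
p(0) = 2,  q(0) = -6.
Indicial equation: r(r-1) + p(0) r + q(0) = 0, i.e. r^2 + (p(0) - 1) r + q(0) = 0, i.e. r^2 + 1 r - 6 = 0.
Discriminant: (1)^2 - 4(-6) = 25, so r = (-1 ± 5)/2.
Solving: r_1 = 2, r_2 = -3.

indicial: r^2 + 1 r - 6 = 0; roots r_1 = 2, r_2 = -3


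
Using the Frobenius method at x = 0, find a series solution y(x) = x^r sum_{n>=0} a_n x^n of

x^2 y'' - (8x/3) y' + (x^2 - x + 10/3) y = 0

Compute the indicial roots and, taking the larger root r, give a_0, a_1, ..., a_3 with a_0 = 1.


Write in Frobenius form y'' + (p(x)/x) y' + (q(x)/x^2) y = 0:
  p(x) = -8/3,  q(x) = x^2 - x + 10/3.
Indicial equation: r(r-1) + (-8/3) r + (10/3) = 0 -> roots r_1 = 2, r_2 = 5/3.
Take r = r_1 = 2. Let y(x) = x^r sum_{n>=0} a_n x^n with a_0 = 1.
Substitute y = x^r sum a_n x^n and match x^{r+n}. The recurrence is
  D(n) a_n - 1 a_{n-1} + 1 a_{n-2} = 0,  where D(n) = (r+n)(r+n-1) + (-8/3)(r+n) + (10/3).
  a_n = [1 a_{n-1} - 1 a_{n-2}] / D(n).
Since the indicial polynomial factors as (r - r_1)(r - r_2), D(n) = (r_1 + n - r_1)(r_1 + n - r_2) = n(n + 1/3).
Evaluating step by step (a_0 = 1):
  n = 1: D(1) = 1(1 + 1/3) = 4/3; numerator = 1(1) = 1; a_1 = (1)/(4/3) = 3/4
  n = 2: D(2) = 2(2 + 1/3) = 14/3; numerator = 1(3/4) - 1(1) = -1/4; a_2 = (-1/4)/(14/3) = -3/56
  n = 3: D(3) = 3(3 + 1/3) = 10; numerator = 1(-3/56) - 1(3/4) = -45/56; a_3 = (-45/56)/(10) = -9/112

r = 2; a_0 = 1; a_1 = 3/4; a_2 = -3/56; a_3 = -9/112


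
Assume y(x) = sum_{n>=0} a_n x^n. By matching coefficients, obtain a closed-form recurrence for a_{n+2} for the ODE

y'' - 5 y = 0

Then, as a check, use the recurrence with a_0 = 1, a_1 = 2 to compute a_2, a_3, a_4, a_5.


Substitute y = sum_n a_n x^n into y'' + (const) y = 0.
y''(x) = sum_{n>=0} (n+2)(n+1) a_{n+2} x^n.
The ODE becomes sum_n [(n+2)(n+1) a_{n+2} - 5 a_n] x^n = 0.
Setting each coefficient to zero gives the recurrence:
  (n+2)(n+1) a_{n+2} - 5 a_n = 0,
  a_{n+2} = 5 / ((n+1)(n+2)) a_n.

Check with a_0 = 1, a_1 = 2 (apply the recurrence for n = 0, 1, 2, 3): a_0 = 1, a_1 = 2, a_2 = 5/2, a_3 = 5/3, a_4 = 25/24, a_5 = 5/12.

a_{n+2} = 5/((n+1)(n+2)) * a_n; check: a_0 = 1, a_1 = 2, a_2 = 5/2, a_3 = 5/3, a_4 = 25/24, a_5 = 5/12


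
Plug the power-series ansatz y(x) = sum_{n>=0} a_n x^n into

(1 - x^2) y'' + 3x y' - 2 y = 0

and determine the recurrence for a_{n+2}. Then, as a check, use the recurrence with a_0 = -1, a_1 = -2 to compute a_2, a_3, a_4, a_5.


Substitute y = sum_n a_n x^n.
(1 - 1 x^2) y'' contributes (n+2)(n+1) a_{n+2} - n(n-1) a_n at x^n.
3 x y'(x) contributes 3 n a_n at x^n.
-2 y(x) contributes -2 a_n at x^n.
Matching x^n: (n+2)(n+1) a_{n+2} + (-n(n-1) + 3 n - 2) a_n = 0.
Thus a_{n+2} = (n(n-1) - 3 n + 2) / ((n+1)(n+2)) * a_n.

Check with a_0 = -1, a_1 = -2 (apply the recurrence for n = 0, 1, 2, 3): a_0 = -1, a_1 = -2, a_2 = -1, a_3 = 1/3, a_4 = 1/6, a_5 = -1/60.

a_(n+2) = (n(n-1) - 3 n + 2) / ((n+1)(n+2)) * a_n; check: a_0 = -1, a_1 = -2, a_2 = -1, a_3 = 1/3, a_4 = 1/6, a_5 = -1/60


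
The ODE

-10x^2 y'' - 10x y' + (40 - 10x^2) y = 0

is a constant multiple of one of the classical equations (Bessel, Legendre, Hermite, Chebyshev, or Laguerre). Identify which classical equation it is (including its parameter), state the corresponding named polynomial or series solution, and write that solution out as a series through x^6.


All three coefficients share the factor -10; dividing through by -10 gives  x^2 y'' + x y' + (x^2 - 4) y = 0.
This matches the Bessel equation x^2 y'' + x y' + (x^2 - nu^2) y = 0 with nu^2 = 4, so nu = 2; the solution bounded at x = 0 is J_2(x).
Frobenius at x = 0: indicial roots ±nu; for r = nu the recurrence k(k + 2nu) c_k = -c_{k-2} gives the standard series J_nu(x) = sum_{k>=0} (-1)^k / (k! (k+nu)!) (x/2)^(2k+nu). Evaluate the first 3 terms:
  k = 0: (-1)^0 / (0! * 2! * 2^2) x^2 = 1/(1*2*4) x^2 = (1/8) x^2
  k = 1: (-1)^1 / (1! * 3! * 2^4) x^4 = -1/(1*6*16) x^4 = (-1/96) x^4
  k = 2: (-1)^2 / (2! * 4! * 2^6) x^6 = 1/(2*24*64) x^6 = (1/3072) x^6
Hence J_2(x) = x^6/3072 - x^4/96 + x^2/8 + ....

J_2(x); series = x^6/3072 - x^4/96 + x^2/8


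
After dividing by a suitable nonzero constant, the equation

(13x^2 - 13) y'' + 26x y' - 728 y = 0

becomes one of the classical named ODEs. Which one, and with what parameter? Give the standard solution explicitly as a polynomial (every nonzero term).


All three coefficients share the factor -13; dividing through by -13 gives  (1 - x^2) y'' - 2x y' + 56 y = 0.
This matches the Legendre equation (1 - x^2) y'' - 2x y' + n(n+1) y = 0 (note the -2x y' term) with n(n+1) = 56, so n = 7; the polynomial solution is P_7(x).
With y = sum_k a_k x^k, matching x^k gives (k+2)(k+1) a_{k+2} = [k(k+1) - n(n+1)] a_k = (k - 7)(k + 8) a_k. The right side vanishes at k = 7, so the series with the parity of 7 terminates at degree 7.
Standard normalization (P_n(1) = 1): leading coefficient (2n)!/(2^n (n!)^2) = 87178291200/(128*25401600) = 429/16, so a_7 = 429/16. Work downward with a_k = (k+1)(k+2) a_{k+2} / ((k - 7)(k + 8)):
  a_5 = (6)(7)(429/16) / ((5 - 7)(5 + 8)) = (9009/8)/(-26) = -693/16
  a_3 = (4)(5)(-693/16) / ((3 - 7)(3 + 8)) = (-3465/4)/(-44) = 315/16
  a_1 = (2)(3)(315/16) / ((1 - 7)(1 + 8)) = (945/8)/(-54) = -35/16
Hence P_7(x) = 429 x^7/16 - 693 x^5/16 + 315 x^3/16 - 35 x/16.

P_7(x); series = 429 x^7/16 - 693 x^5/16 + 315 x^3/16 - 35 x/16


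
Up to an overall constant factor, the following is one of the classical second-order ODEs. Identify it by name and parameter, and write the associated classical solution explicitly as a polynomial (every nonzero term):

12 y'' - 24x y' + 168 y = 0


All three coefficients share the factor 12; dividing through by 12 gives  y'' - 2x y' + 14 y = 0.
This matches the Hermite equation y'' - 2x y' + 2n y = 0 with 2n = 14, so n = 7; the polynomial solution is H_7(x).
With y = sum_k a_k x^k, matching x^k gives (k+2)(k+1) a_{k+2} = 2(k - n) a_k = 2(k - 7) a_k. The right side vanishes at k = 7, so the series with the parity of 7 terminates at degree 7.
Standard normalization: leading coefficient of H_n is 2^n, so a_7 = 2^7 = 128. Work downward with a_k = (k+1)(k+2) a_{k+2} / (2(k - n)):
  a_5 = (6)(7)(128) / (2(5 - 7)) = 5376/(-4) = -1344
  a_3 = (4)(5)(-1344) / (2(3 - 7)) = -26880/(-8) = 3360
  a_1 = (2)(3)(3360) / (2(1 - 7)) = 20160/(-12) = -1680
Hence H_7(x) = 128 x^7 - 1344 x^5 + 3360 x^3 - 1680 x.

H_7(x); series = 128 x^7 - 1344 x^5 + 3360 x^3 - 1680 x


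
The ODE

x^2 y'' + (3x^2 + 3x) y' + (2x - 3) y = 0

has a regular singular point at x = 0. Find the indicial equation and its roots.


Divide by x^2 to reach normal form y'' + P_1(x) y' + P_2(x) y = 0 with P_1(x) = 3 + 3/x and P_2(x) = 2/x - 3/x^2.
x = 0 is a singular point because the y'-coefficient 3 + 3/x has a pole at x = 0 and the y-coefficient 2/x - 3/x^2 has a pole at x = 0.
It is a regular singular point because x P_1(x) = p(x) = 3x + 3 and x^2 P_2(x) = q(x) = 2x - 3 are polynomials, hence analytic at x = 0.
p(0) = 3,  q(0) = -3.
Indicial equation: r(r-1) + p(0) r + q(0) = 0, i.e. r^2 + (p(0) - 1) r + q(0) = 0, i.e. r^2 + 2 r - 3 = 0.
Discriminant: (2)^2 - 4(-3) = 16, so r = (-2 ± 4)/2.
Solving: r_1 = 1, r_2 = -3.

indicial: r^2 + 2 r - 3 = 0; roots r_1 = 1, r_2 = -3


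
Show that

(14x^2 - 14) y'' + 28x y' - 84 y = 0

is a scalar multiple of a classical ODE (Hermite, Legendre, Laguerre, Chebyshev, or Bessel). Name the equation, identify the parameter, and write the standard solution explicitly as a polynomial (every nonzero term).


All three coefficients share the factor -14; dividing through by -14 gives  (1 - x^2) y'' - 2x y' + 6 y = 0.
This matches the Legendre equation (1 - x^2) y'' - 2x y' + n(n+1) y = 0 (note the -2x y' term) with n(n+1) = 6, so n = 2; the polynomial solution is P_2(x).
With y = sum_k a_k x^k, matching x^k gives (k+2)(k+1) a_{k+2} = [k(k+1) - n(n+1)] a_k = (k - 2)(k + 3) a_k. The right side vanishes at k = 2, so the series with the parity of 2 terminates at degree 2.
Standard normalization (P_n(1) = 1): leading coefficient (2n)!/(2^n (n!)^2) = 24/(4*4) = 3/2, so a_2 = 3/2. Work downward with a_k = (k+1)(k+2) a_{k+2} / ((k - 2)(k + 3)):
  a_0 = (1)(2)(3/2) / ((0 - 2)(0 + 3)) = 3/(-6) = -1/2
Hence P_2(x) = 3 x^2/2 - 1/2.

P_2(x); series = 3 x^2/2 - 1/2


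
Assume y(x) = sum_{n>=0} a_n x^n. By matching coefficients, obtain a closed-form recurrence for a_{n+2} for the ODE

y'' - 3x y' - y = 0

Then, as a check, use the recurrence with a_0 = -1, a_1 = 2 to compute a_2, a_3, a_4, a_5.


Substitute y = sum_n a_n x^n.
y''(x) has coefficient (n+2)(n+1) a_{n+2} at x^n;
-3 x y'(x) has coefficient -3 n a_n at x^n (shift);
-y(x) has coefficient -1 a_n at x^n.
Matching x^n: (n+2)(n+1) a_{n+2} + (-3n - 1) a_n = 0.
Thus a_{n+2} = (3n + 1) / ((n+1)(n+2)) * a_n.

Check with a_0 = -1, a_1 = 2 (apply the recurrence for n = 0, 1, 2, 3): a_0 = -1, a_1 = 2, a_2 = -1/2, a_3 = 4/3, a_4 = -7/24, a_5 = 2/3.

a_(n+2) = (3n + 1) / ((n+1)(n+2)) * a_n; check: a_0 = -1, a_1 = 2, a_2 = -1/2, a_3 = 4/3, a_4 = -7/24, a_5 = 2/3


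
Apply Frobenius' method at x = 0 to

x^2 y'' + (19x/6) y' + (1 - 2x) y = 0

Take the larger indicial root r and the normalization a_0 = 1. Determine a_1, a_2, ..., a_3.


Write in Frobenius form y'' + (p(x)/x) y' + (q(x)/x^2) y = 0:
  p(x) = 19/6,  q(x) = 1 - 2x.
Indicial equation: r(r-1) + (19/6) r + (1) = 0 -> roots r_1 = -2/3, r_2 = -3/2.
Take r = r_1 = -2/3. Let y(x) = x^r sum_{n>=0} a_n x^n with a_0 = 1.
Substitute y = x^r sum a_n x^n and match x^{r+n}. The recurrence is
  D(n) a_n - 2 a_{n-1} = 0,  where D(n) = (r+n)(r+n-1) + (19/6)(r+n) + (1).
  a_n = 2 / D(n) * a_{n-1}.
Since the indicial polynomial factors as (r - r_1)(r - r_2), D(n) = (r_1 + n - r_1)(r_1 + n - r_2) = n(n + 5/6).
Evaluating step by step (a_0 = 1):
  n = 1: D(1) = 1(1 + 5/6) = 11/6; numerator = 2(1) = 2; a_1 = (2)/(11/6) = 12/11
  n = 2: D(2) = 2(2 + 5/6) = 17/3; numerator = 2(12/11) = 24/11; a_2 = (24/11)/(17/3) = 72/187
  n = 3: D(3) = 3(3 + 5/6) = 23/2; numerator = 2(72/187) = 144/187; a_3 = (144/187)/(23/2) = 288/4301

r = -2/3; a_0 = 1; a_1 = 12/11; a_2 = 72/187; a_3 = 288/4301


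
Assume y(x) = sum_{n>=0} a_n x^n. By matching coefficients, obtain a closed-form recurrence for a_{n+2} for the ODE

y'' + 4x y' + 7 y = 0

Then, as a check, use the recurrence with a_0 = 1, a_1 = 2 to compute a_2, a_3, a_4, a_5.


Substitute y = sum_n a_n x^n.
y''(x) has coefficient (n+2)(n+1) a_{n+2} at x^n;
4 x y'(x) has coefficient 4 n a_n at x^n (shift);
7 y(x) has coefficient 7 a_n at x^n.
Matching x^n: (n+2)(n+1) a_{n+2} + (4n + 7) a_n = 0.
Thus a_{n+2} = (-4n - 7) / ((n+1)(n+2)) * a_n.

Check with a_0 = 1, a_1 = 2 (apply the recurrence for n = 0, 1, 2, 3): a_0 = 1, a_1 = 2, a_2 = -7/2, a_3 = -11/3, a_4 = 35/8, a_5 = 209/60.

a_(n+2) = (-4n - 7) / ((n+1)(n+2)) * a_n; check: a_0 = 1, a_1 = 2, a_2 = -7/2, a_3 = -11/3, a_4 = 35/8, a_5 = 209/60


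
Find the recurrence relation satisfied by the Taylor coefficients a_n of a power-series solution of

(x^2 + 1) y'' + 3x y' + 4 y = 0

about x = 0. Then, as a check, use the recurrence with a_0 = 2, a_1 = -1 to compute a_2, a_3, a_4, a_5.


Substitute y = sum_n a_n x^n.
(1 + 1 x^2) y'' contributes (n+2)(n+1) a_{n+2} + n(n-1) a_n at x^n.
3 x y'(x) contributes 3 n a_n at x^n.
4 y(x) contributes 4 a_n at x^n.
Matching x^n: (n+2)(n+1) a_{n+2} + (n(n-1) + 3 n + 4) a_n = 0.
Thus a_{n+2} = (-n(n-1) - 3 n - 4) / ((n+1)(n+2)) * a_n.

Check with a_0 = 2, a_1 = -1 (apply the recurrence for n = 0, 1, 2, 3): a_0 = 2, a_1 = -1, a_2 = -4, a_3 = 7/6, a_4 = 4, a_5 = -133/120.

a_(n+2) = (-n(n-1) - 3 n - 4) / ((n+1)(n+2)) * a_n; check: a_0 = 2, a_1 = -1, a_2 = -4, a_3 = 7/6, a_4 = 4, a_5 = -133/120


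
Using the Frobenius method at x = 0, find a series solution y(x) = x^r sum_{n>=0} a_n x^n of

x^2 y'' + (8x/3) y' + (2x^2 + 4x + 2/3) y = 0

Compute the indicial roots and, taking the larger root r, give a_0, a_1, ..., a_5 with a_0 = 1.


Write in Frobenius form y'' + (p(x)/x) y' + (q(x)/x^2) y = 0:
  p(x) = 8/3,  q(x) = 2x^2 + 4x + 2/3.
Indicial equation: r(r-1) + (8/3) r + (2/3) = 0 -> roots r_1 = -2/3, r_2 = -1.
Take r = r_1 = -2/3. Let y(x) = x^r sum_{n>=0} a_n x^n with a_0 = 1.
Substitute y = x^r sum a_n x^n and match x^{r+n}. The recurrence is
  D(n) a_n + 4 a_{n-1} + 2 a_{n-2} = 0,  where D(n) = (r+n)(r+n-1) + (8/3)(r+n) + (2/3).
  a_n = [-4 a_{n-1} - 2 a_{n-2}] / D(n).
Since the indicial polynomial factors as (r - r_1)(r - r_2), D(n) = (r_1 + n - r_1)(r_1 + n - r_2) = n(n + 1/3).
Evaluating step by step (a_0 = 1):
  n = 1: D(1) = 1(1 + 1/3) = 4/3; numerator = -4(1) = -4; a_1 = (-4)/(4/3) = -3
  n = 2: D(2) = 2(2 + 1/3) = 14/3; numerator = -4(-3) - 2(1) = 10; a_2 = (10)/(14/3) = 15/7
  n = 3: D(3) = 3(3 + 1/3) = 10; numerator = -4(15/7) - 2(-3) = -18/7; a_3 = (-18/7)/(10) = -9/35
  n = 4: D(4) = 4(4 + 1/3) = 52/3; numerator = -4(-9/35) - 2(15/7) = -114/35; a_4 = (-114/35)/(52/3) = -171/910
  n = 5: D(5) = 5(5 + 1/3) = 80/3; numerator = -4(-171/910) - 2(-9/35) = 576/455; a_5 = (576/455)/(80/3) = 108/2275

r = -2/3; a_0 = 1; a_1 = -3; a_2 = 15/7; a_3 = -9/35; a_4 = -171/910; a_5 = 108/2275


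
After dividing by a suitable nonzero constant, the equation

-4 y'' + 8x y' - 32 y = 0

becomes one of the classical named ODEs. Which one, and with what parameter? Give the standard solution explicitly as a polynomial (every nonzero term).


All three coefficients share the factor -4; dividing through by -4 gives  y'' - 2x y' + 8 y = 0.
This matches the Hermite equation y'' - 2x y' + 2n y = 0 with 2n = 8, so n = 4; the polynomial solution is H_4(x).
With y = sum_k a_k x^k, matching x^k gives (k+2)(k+1) a_{k+2} = 2(k - n) a_k = 2(k - 4) a_k. The right side vanishes at k = 4, so the series with the parity of 4 terminates at degree 4.
Standard normalization: leading coefficient of H_n is 2^n, so a_4 = 2^4 = 16. Work downward with a_k = (k+1)(k+2) a_{k+2} / (2(k - n)):
  a_2 = (3)(4)(16) / (2(2 - 4)) = 192/(-4) = -48
  a_0 = (1)(2)(-48) / (2(0 - 4)) = -96/(-8) = 12
Hence H_4(x) = 16 x^4 - 48 x^2 + 12.

H_4(x); series = 16 x^4 - 48 x^2 + 12


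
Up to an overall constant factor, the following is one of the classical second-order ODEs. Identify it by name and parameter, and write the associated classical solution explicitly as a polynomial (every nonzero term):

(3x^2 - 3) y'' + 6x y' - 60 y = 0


All three coefficients share the factor -3; dividing through by -3 gives  (1 - x^2) y'' - 2x y' + 20 y = 0.
This matches the Legendre equation (1 - x^2) y'' - 2x y' + n(n+1) y = 0 (note the -2x y' term) with n(n+1) = 20, so n = 4; the polynomial solution is P_4(x).
With y = sum_k a_k x^k, matching x^k gives (k+2)(k+1) a_{k+2} = [k(k+1) - n(n+1)] a_k = (k - 4)(k + 5) a_k. The right side vanishes at k = 4, so the series with the parity of 4 terminates at degree 4.
Standard normalization (P_n(1) = 1): leading coefficient (2n)!/(2^n (n!)^2) = 40320/(16*576) = 35/8, so a_4 = 35/8. Work downward with a_k = (k+1)(k+2) a_{k+2} / ((k - 4)(k + 5)):
  a_2 = (3)(4)(35/8) / ((2 - 4)(2 + 5)) = (105/2)/(-14) = -15/4
  a_0 = (1)(2)(-15/4) / ((0 - 4)(0 + 5)) = (-15/2)/(-20) = 3/8
Hence P_4(x) = 35 x^4/8 - 15 x^2/4 + 3/8.

P_4(x); series = 35 x^4/8 - 15 x^2/4 + 3/8


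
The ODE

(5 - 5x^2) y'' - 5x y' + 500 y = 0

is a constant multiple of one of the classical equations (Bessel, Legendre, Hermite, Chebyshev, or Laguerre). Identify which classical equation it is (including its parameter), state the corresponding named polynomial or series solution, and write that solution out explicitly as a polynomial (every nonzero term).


All three coefficients share the factor 5; dividing through by 5 gives  (1 - x^2) y'' - x y' + 100 y = 0.
This matches the Chebyshev equation (1 - x^2) y'' - x y' + n^2 y = 0 (note the -x y' term, not -2x y') with n^2 = 100, so n = 10; the polynomial solution is T_10(x).
With y = sum_k a_k x^k, matching x^k gives (k+2)(k+1) a_{k+2} = (k^2 - n^2) a_k = (k - 10)(k + 10) a_k. The right side vanishes at k = 10, so the series with the parity of 10 terminates at degree 10.
Standard normalization: leading coefficient of T_n is 2^(n-1), so a_10 = 2^9 = 512. Work downward with a_k = (k+1)(k+2) a_{k+2} / ((k - 10)(k + 10)):
  a_8 = (9)(10)(512) / ((8 - 10)(8 + 10)) = 46080/(-36) = -1280
  a_6 = (7)(8)(-1280) / ((6 - 10)(6 + 10)) = -71680/(-64) = 1120
  a_4 = (5)(6)(1120) / ((4 - 10)(4 + 10)) = 33600/(-84) = -400
  a_2 = (3)(4)(-400) / ((2 - 10)(2 + 10)) = -4800/(-96) = 50
  a_0 = (1)(2)(50) / ((0 - 10)(0 + 10)) = 100/(-100) = -1
Hence T_10(x) = 512 x^10 - 1280 x^8 + 1120 x^6 - 400 x^4 + 50 x^2 - 1.

T_10(x); series = 512 x^10 - 1280 x^8 + 1120 x^6 - 400 x^4 + 50 x^2 - 1


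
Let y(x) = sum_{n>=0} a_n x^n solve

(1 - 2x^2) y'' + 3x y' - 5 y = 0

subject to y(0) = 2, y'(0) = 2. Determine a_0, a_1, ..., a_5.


Ansatz: y(x) = sum_{n>=0} a_n x^n, so y'(x) = sum_{n>=1} n a_n x^(n-1) and y''(x) = sum_{n>=2} n(n-1) a_n x^(n-2).
Substitute into P(x) y'' + Q(x) y' + R(x) y = 0 with P(x) = 1 - 2x^2, Q(x) = 3x, R(x) = -5, and match powers of x.
Initial conditions: a_0 = 2, a_1 = 2.
Setting the coefficient of each power of x to zero and solving order by order (substituting the coefficients already found):
  x^0: 2 a_2 - 5 a_0 = 0  ->  2 a_2 = 5 a_0 = 10  ->  a_2 = 5
  x^1: 6 a_3 - 2 a_1 = 0  ->  6 a_3 = 2 a_1 = 4  ->  a_3 = 2/3
  x^2: 12 a_4 - 3 a_2 = 0  ->  12 a_4 = 3 a_2 = 15  ->  a_4 = 5/4
  x^3: 20 a_5 - 8 a_3 = 0  ->  20 a_5 = 8 a_3 = 16/3  ->  a_5 = 4/15
Truncated series: y(x) = 2 + 2 x + 5 x^2 + (2/3) x^3 + (5/4) x^4 + (4/15) x^5 + O(x^6).

a_0 = 2; a_1 = 2; a_2 = 5; a_3 = 2/3; a_4 = 5/4; a_5 = 4/15


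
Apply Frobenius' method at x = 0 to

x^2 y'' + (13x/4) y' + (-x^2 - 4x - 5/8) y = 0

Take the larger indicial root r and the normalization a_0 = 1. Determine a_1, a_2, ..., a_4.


Write in Frobenius form y'' + (p(x)/x) y' + (q(x)/x^2) y = 0:
  p(x) = 13/4,  q(x) = -x^2 - 4x - 5/8.
Indicial equation: r(r-1) + (13/4) r + (-5/8) = 0 -> roots r_1 = 1/4, r_2 = -5/2.
Take r = r_1 = 1/4. Let y(x) = x^r sum_{n>=0} a_n x^n with a_0 = 1.
Substitute y = x^r sum a_n x^n and match x^{r+n}. The recurrence is
  D(n) a_n - 4 a_{n-1} - 1 a_{n-2} = 0,  where D(n) = (r+n)(r+n-1) + (13/4)(r+n) + (-5/8).
  a_n = [4 a_{n-1} + 1 a_{n-2}] / D(n).
Since the indicial polynomial factors as (r - r_1)(r - r_2), D(n) = (r_1 + n - r_1)(r_1 + n - r_2) = n(n + 11/4).
Evaluating step by step (a_0 = 1):
  n = 1: D(1) = 1(1 + 11/4) = 15/4; numerator = 4(1) = 4; a_1 = (4)/(15/4) = 16/15
  n = 2: D(2) = 2(2 + 11/4) = 19/2; numerator = 4(16/15) + 1(1) = 79/15; a_2 = (79/15)/(19/2) = 158/285
  n = 3: D(3) = 3(3 + 11/4) = 69/4; numerator = 4(158/285) + 1(16/15) = 312/95; a_3 = (312/95)/(69/4) = 416/2185
  n = 4: D(4) = 4(4 + 11/4) = 27; numerator = 4(416/2185) + 1(158/285) = 454/345; a_4 = (454/345)/(27) = 454/9315

r = 1/4; a_0 = 1; a_1 = 16/15; a_2 = 158/285; a_3 = 416/2185; a_4 = 454/9315


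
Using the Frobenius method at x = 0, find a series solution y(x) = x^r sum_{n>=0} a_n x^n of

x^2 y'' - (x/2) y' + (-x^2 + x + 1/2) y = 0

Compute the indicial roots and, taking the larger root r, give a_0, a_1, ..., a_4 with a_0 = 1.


Write in Frobenius form y'' + (p(x)/x) y' + (q(x)/x^2) y = 0:
  p(x) = -1/2,  q(x) = -x^2 + x + 1/2.
Indicial equation: r(r-1) + (-1/2) r + (1/2) = 0 -> roots r_1 = 1, r_2 = 1/2.
Take r = r_1 = 1. Let y(x) = x^r sum_{n>=0} a_n x^n with a_0 = 1.
Substitute y = x^r sum a_n x^n and match x^{r+n}. The recurrence is
  D(n) a_n + 1 a_{n-1} - 1 a_{n-2} = 0,  where D(n) = (r+n)(r+n-1) + (-1/2)(r+n) + (1/2).
  a_n = [-1 a_{n-1} + 1 a_{n-2}] / D(n).
Since the indicial polynomial factors as (r - r_1)(r - r_2), D(n) = (r_1 + n - r_1)(r_1 + n - r_2) = n(n + 1/2).
Evaluating step by step (a_0 = 1):
  n = 1: D(1) = 1(1 + 1/2) = 3/2; numerator = -1(1) = -1; a_1 = (-1)/(3/2) = -2/3
  n = 2: D(2) = 2(2 + 1/2) = 5; numerator = -1(-2/3) + 1(1) = 5/3; a_2 = (5/3)/(5) = 1/3
  n = 3: D(3) = 3(3 + 1/2) = 21/2; numerator = -1(1/3) + 1(-2/3) = -1; a_3 = (-1)/(21/2) = -2/21
  n = 4: D(4) = 4(4 + 1/2) = 18; numerator = -1(-2/21) + 1(1/3) = 3/7; a_4 = (3/7)/(18) = 1/42

r = 1; a_0 = 1; a_1 = -2/3; a_2 = 1/3; a_3 = -2/21; a_4 = 1/42


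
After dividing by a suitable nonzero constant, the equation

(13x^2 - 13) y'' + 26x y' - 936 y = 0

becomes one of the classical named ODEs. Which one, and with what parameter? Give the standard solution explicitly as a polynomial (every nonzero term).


All three coefficients share the factor -13; dividing through by -13 gives  (1 - x^2) y'' - 2x y' + 72 y = 0.
This matches the Legendre equation (1 - x^2) y'' - 2x y' + n(n+1) y = 0 (note the -2x y' term) with n(n+1) = 72, so n = 8; the polynomial solution is P_8(x).
With y = sum_k a_k x^k, matching x^k gives (k+2)(k+1) a_{k+2} = [k(k+1) - n(n+1)] a_k = (k - 8)(k + 9) a_k. The right side vanishes at k = 8, so the series with the parity of 8 terminates at degree 8.
Standard normalization (P_n(1) = 1): leading coefficient (2n)!/(2^n (n!)^2) = 20922789888000/(256*1625702400) = 6435/128, so a_8 = 6435/128. Work downward with a_k = (k+1)(k+2) a_{k+2} / ((k - 8)(k + 9)):
  a_6 = (7)(8)(6435/128) / ((6 - 8)(6 + 9)) = (45045/16)/(-30) = -3003/32
  a_4 = (5)(6)(-3003/32) / ((4 - 8)(4 + 9)) = (-45045/16)/(-52) = 3465/64
  a_2 = (3)(4)(3465/64) / ((2 - 8)(2 + 9)) = (10395/16)/(-66) = -315/32
  a_0 = (1)(2)(-315/32) / ((0 - 8)(0 + 9)) = (-315/16)/(-72) = 35/128
Hence P_8(x) = 6435 x^8/128 - 3003 x^6/32 + 3465 x^4/64 - 315 x^2/32 + 35/128.

P_8(x); series = 6435 x^8/128 - 3003 x^6/32 + 3465 x^4/64 - 315 x^2/32 + 35/128


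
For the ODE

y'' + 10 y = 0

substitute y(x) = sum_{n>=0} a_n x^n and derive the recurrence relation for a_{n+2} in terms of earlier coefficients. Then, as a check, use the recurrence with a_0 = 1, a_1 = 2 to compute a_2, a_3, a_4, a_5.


Substitute y = sum_n a_n x^n into y'' + (const) y = 0.
y''(x) = sum_{n>=0} (n+2)(n+1) a_{n+2} x^n.
The ODE becomes sum_n [(n+2)(n+1) a_{n+2} + 10 a_n] x^n = 0.
Setting each coefficient to zero gives the recurrence:
  (n+2)(n+1) a_{n+2} + 10 a_n = 0,
  a_{n+2} = -10 / ((n+1)(n+2)) a_n.

Check with a_0 = 1, a_1 = 2 (apply the recurrence for n = 0, 1, 2, 3): a_0 = 1, a_1 = 2, a_2 = -5, a_3 = -10/3, a_4 = 25/6, a_5 = 5/3.

a_{n+2} = -10/((n+1)(n+2)) * a_n; check: a_0 = 1, a_1 = 2, a_2 = -5, a_3 = -10/3, a_4 = 25/6, a_5 = 5/3


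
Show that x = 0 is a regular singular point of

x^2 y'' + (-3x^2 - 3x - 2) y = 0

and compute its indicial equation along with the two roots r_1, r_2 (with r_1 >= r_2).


Divide by x^2 to reach normal form y'' + P_1(x) y' + P_2(x) y = 0 with P_1(x) = 0 and P_2(x) = -3 - 3/x - 2/x^2.
x = 0 is a singular point because the y-coefficient -3 - 3/x - 2/x^2 has a pole at x = 0.
It is a regular singular point because x P_1(x) = p(x) = 0 and x^2 P_2(x) = q(x) = -3x^2 - 3x - 2 are polynomials, hence analytic at x = 0.
p(0) = 0,  q(0) = -2.
Indicial equation: r(r-1) + p(0) r + q(0) = 0, i.e. r^2 + (p(0) - 1) r + q(0) = 0, i.e. r^2 - 1 r - 2 = 0.
Discriminant: (-1)^2 - 4(-2) = 9, so r = (1 ± 3)/2.
Solving: r_1 = 2, r_2 = -1.

indicial: r^2 - 1 r - 2 = 0; roots r_1 = 2, r_2 = -1


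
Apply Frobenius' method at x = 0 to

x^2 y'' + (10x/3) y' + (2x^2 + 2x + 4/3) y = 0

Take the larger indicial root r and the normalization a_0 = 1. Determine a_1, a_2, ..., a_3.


Write in Frobenius form y'' + (p(x)/x) y' + (q(x)/x^2) y = 0:
  p(x) = 10/3,  q(x) = 2x^2 + 2x + 4/3.
Indicial equation: r(r-1) + (10/3) r + (4/3) = 0 -> roots r_1 = -1, r_2 = -4/3.
Take r = r_1 = -1. Let y(x) = x^r sum_{n>=0} a_n x^n with a_0 = 1.
Substitute y = x^r sum a_n x^n and match x^{r+n}. The recurrence is
  D(n) a_n + 2 a_{n-1} + 2 a_{n-2} = 0,  where D(n) = (r+n)(r+n-1) + (10/3)(r+n) + (4/3).
  a_n = [-2 a_{n-1} - 2 a_{n-2}] / D(n).
Since the indicial polynomial factors as (r - r_1)(r - r_2), D(n) = (r_1 + n - r_1)(r_1 + n - r_2) = n(n + 1/3).
Evaluating step by step (a_0 = 1):
  n = 1: D(1) = 1(1 + 1/3) = 4/3; numerator = -2(1) = -2; a_1 = (-2)/(4/3) = -3/2
  n = 2: D(2) = 2(2 + 1/3) = 14/3; numerator = -2(-3/2) - 2(1) = 1; a_2 = (1)/(14/3) = 3/14
  n = 3: D(3) = 3(3 + 1/3) = 10; numerator = -2(3/14) - 2(-3/2) = 18/7; a_3 = (18/7)/(10) = 9/35

r = -1; a_0 = 1; a_1 = -3/2; a_2 = 3/14; a_3 = 9/35
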